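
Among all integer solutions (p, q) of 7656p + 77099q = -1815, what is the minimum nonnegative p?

gcd(77099, 7656) = 11  (77099 = 10×7656 + 539, 7656 = 14×539 + 110, 539 = 4×110 + 99, 110 = 1×99 + 11, 99 = 9×11).
11 divides -1815, so solutions exist.
Back-substituting, 7656×(715) + 77099×(-71) = 11.
Scale by -1815/11 = -165: (p₀, q₀) = (-117975, 11715).
General solution: p = -117975 + 7009t, q = 11715 - 696t for integer t.
p ≥ 0: smallest is -117975 mod 7009 = 1178 (at t = 17), with q = -117.

1178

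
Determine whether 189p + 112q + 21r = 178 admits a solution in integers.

no

gcd(189, 112) = 7.
gcd(7, 21) = 7.
7 does not divide 178 (remainder 3), so no integer solutions.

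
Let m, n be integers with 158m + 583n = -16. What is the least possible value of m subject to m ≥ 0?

gcd(583, 158):
  583 = 3×158 + 109
  158 = 1×109 + 49
  109 = 2×49 + 11
  49 = 4×11 + 5
  11 = 2×5 + 1
  5 = 5×1
so gcd(583, 158) = 1.
1 divides -16, so solutions exist.
Back-substitute for Bézout coefficients:
  1 = 11 - 2×5
  ... = 158×(-107) + 583×(29)
Scale by -16/1 = -16: (m₀, n₀) = (1712, -464).
General solution: m = 1712 + 583t, n = -464 - 158t for integer t.
m ≥ 0: smallest is 1712 mod 583 = 546 (at t = -2), with n = -148.

546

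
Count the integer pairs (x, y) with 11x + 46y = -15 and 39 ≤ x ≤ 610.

gcd(46, 11) = 1  (46 = 4·11 + 2, 11 = 5·2 + 1, 2 = 2·1).
Back-substituting, 11·(21) + 46·(-5) = 1.
Scale by -15: particular solution (-315, 75); reduce x mod 46: (7, -2).
General solution: x = 7 + 46t, y = -2 - 11t for integer t.
39 ≤ 7 + 46t ≤ 610 gives t ∈ [1, 13], which is 13 values.

13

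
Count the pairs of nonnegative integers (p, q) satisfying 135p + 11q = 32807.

22

gcd(135, 11) = 1.
By Bézout, 135·(4) + 11·(-49) = 1.
One solution: (9, 2872).
General: p = 9 + 11t, q = 2872 - 135t.
p ≥ 0 ⇒ t ≥ 0; q ≥ 0 ⇒ t ≤ 21. So t ∈ [0, 21]: 22 solutions.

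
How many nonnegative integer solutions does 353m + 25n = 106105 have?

12

gcd(353, 25) = 1.
By Bézout, 353·(-8) + 25·(113) = 1.
One solution: (10, 4103).
General: m = 10 + 25t, n = 4103 - 353t.
m ≥ 0 ⇒ t ≥ 0; n ≥ 0 ⇒ t ≤ 11. So t ∈ [0, 11]: 12 solutions.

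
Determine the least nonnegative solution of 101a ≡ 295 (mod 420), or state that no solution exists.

gcd(420, 101) = 1.
1 divides 295, so solutions exist.
By Bézout, 101×(-79) + 420×(19) = 1.
So 101×(-79) ≡ 1 (mod 420); multiply by 295: a ≡ -23305 (mod 420).
Smallest nonnegative: a = -23305 mod 420 = 215.

215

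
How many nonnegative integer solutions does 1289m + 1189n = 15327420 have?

gcd(1289, 1189):
  1289 = 1×1189 + 100
  1189 = 11×100 + 89
  100 = 1×89 + 11
  89 = 8×11 + 1
  11 = 11×1
so gcd(1289, 1189) = 1.
Back-substitute for Bézout coefficients:
  1 = 89 - 8×11
  ... = 1289×(-107) + 1189×(116)
Scale by 15327420: one solution is (-1640033940, 1777980720). Reduce m mod 1189: (131, 12749).
General: m = 131 + 1189t, n = 12749 - 1289t.
m ≥ 0 ⇒ t ≥ 0; n ≥ 0 ⇒ t ≤ 9. So t ∈ [0, 9]: 10 solutions.

10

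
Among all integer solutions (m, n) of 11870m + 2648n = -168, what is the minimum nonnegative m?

752

gcd(11870, 2648) = 2.
2 divides -168, so solutions exist.
By Bézout, 11870*(259) + 2648*(-1161) = 2.
Scale by -168/2 = -84: (m₀, n₀) = (-21756, 97524).
General solution: m = -21756 + 1324t, n = 97524 - 5935t for integer t.
m ≥ 0: smallest is -21756 mod 1324 = 752 (at t = 17), with n = -3371.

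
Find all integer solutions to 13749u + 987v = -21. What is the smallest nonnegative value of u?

315

gcd(13749, 987) = 3  (13749 = 13×987 + 918, 987 = 1×918 + 69, 918 = 13×69 + 21, 69 = 3×21 + 6, 21 = 3×6 + 3, 6 = 2×3).
3 divides -21, so solutions exist.
Back-substituting, 13749×(143) + 987×(-1992) = 3.
Scale by -21/3 = -7: (u₀, v₀) = (-1001, 13944).
General solution: u = -1001 + 329t, v = 13944 - 4583t for integer t.
u ≥ 0: smallest is -1001 mod 329 = 315 (at t = 4), with v = -4388.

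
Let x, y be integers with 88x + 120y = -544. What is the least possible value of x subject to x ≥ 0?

2

gcd(120, 88) = 8.
8 divides -544, so solutions exist.
By Bézout, 88×(-4) + 120×(3) = 8.
Scale by -544/8 = -68: (x₀, y₀) = (272, -204).
General solution: x = 272 + 15t, y = -204 - 11t for integer t.
x ≥ 0: smallest is 272 mod 15 = 2 (at t = -18), with y = -6.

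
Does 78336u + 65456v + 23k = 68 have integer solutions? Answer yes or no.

gcd(78336, 65456):
  78336 = 1×65456 + 12880
  65456 = 5×12880 + 1056
  12880 = 12×1056 + 208
  1056 = 5×208 + 16
  208 = 13×16
so gcd(78336, 65456) = 16.
gcd(16, 23) = 1.
1 divides 68, so integer solutions exist.

yes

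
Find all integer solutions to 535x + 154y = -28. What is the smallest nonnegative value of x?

84

gcd(535, 154):
  535 = 3*154 + 73
  154 = 2*73 + 8
  73 = 9*8 + 1
  8 = 8*1
so gcd(535, 154) = 1.
1 divides -28, so solutions exist.
Back-substitute for Bézout coefficients:
  1 = 73 - 9*8
  ... = 535*(19) + 154*(-66)
Scale by -28/1 = -28: (x₀, y₀) = (-532, 1848).
General solution: x = -532 + 154t, y = 1848 - 535t for integer t.
x ≥ 0: smallest is -532 mod 154 = 84 (at t = 4), with y = -292.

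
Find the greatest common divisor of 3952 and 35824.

gcd(35824, 3952):
  35824 = 9·3952 + 256
  3952 = 15·256 + 112
  256 = 2·112 + 32
  112 = 3·32 + 16
  32 = 2·16
so gcd(35824, 3952) = 16.

16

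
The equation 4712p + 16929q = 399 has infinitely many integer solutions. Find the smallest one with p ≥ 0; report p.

636

gcd(16929, 4712) = 19  (16929 = 3·4712 + 2793, 4712 = 1·2793 + 1919, 2793 = 1·1919 + 874, 1919 = 2·874 + 171, 874 = 5·171 + 19, 171 = 9·19).
19 divides 399, so solutions exist.
Back-substituting, 4712·(-97) + 16929·(27) = 19.
Scale by 399/19 = 21: (p₀, q₀) = (-2037, 567).
General solution: p = -2037 + 891t, q = 567 - 248t for integer t.
p ≥ 0: smallest is -2037 mod 891 = 636 (at t = 3), with q = -177.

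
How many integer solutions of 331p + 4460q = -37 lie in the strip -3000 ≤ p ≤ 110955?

25

gcd(4460, 331):
  4460 = 13·331 + 157
  331 = 2·157 + 17
  157 = 9·17 + 4
  17 = 4·4 + 1
  4 = 4·1
so gcd(4460, 331) = 1.
Back-substitute for Bézout coefficients:
  1 = 17 - 4·4
  ... = 331·(1051) + 4460·(-78)
Scale by -37: particular solution (-38887, 2886); reduce p mod 4460: (1253, -93).
General solution: p = 1253 + 4460t, q = -93 - 331t for integer t.
-3000 ≤ 1253 + 4460t ≤ 110955 gives t ∈ [0, 24], which is 25 values.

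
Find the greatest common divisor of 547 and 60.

gcd(547, 60):
  547 = 9*60 + 7
  60 = 8*7 + 4
  7 = 1*4 + 3
  4 = 1*3 + 1
  3 = 3*1
so gcd(547, 60) = 1.

1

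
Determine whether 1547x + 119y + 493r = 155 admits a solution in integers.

gcd(1547, 119) = 119  (1547 = 13·119).
gcd(119, 493) = 17.
17 does not divide 155 (remainder 2), so no integer solutions.

no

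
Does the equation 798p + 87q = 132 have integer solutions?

gcd(798, 87) = 3  (798 = 9×87 + 15, 87 = 5×15 + 12, 15 = 1×12 + 3, 12 = 4×3).
3 divides 132, so integer solutions exist.

yes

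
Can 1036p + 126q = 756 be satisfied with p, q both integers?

gcd(1036, 126) = 14  (1036 = 8*126 + 28, 126 = 4*28 + 14, 28 = 2*14).
14 divides 756, so integer solutions exist.

yes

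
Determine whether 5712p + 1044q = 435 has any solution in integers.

no

gcd(5712, 1044) = 12.
12 does not divide 435 (remainder 3), so no integer solutions.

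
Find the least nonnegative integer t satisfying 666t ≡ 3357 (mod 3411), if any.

gcd(3411, 666):
  3411 = 5×666 + 81
  666 = 8×81 + 18
  81 = 4×18 + 9
  18 = 2×9
so gcd(3411, 666) = 9.
9 divides 3357, so solutions exist.
Back-substitute for Bézout coefficients:
  9 = 81 - 4×18
  ... = 666×(-169) + 3411×(33)
So 666×(-169) ≡ 9 (mod 3411); multiply by 373: t ≡ -63037 (mod 379).
Smallest nonnegative: t = -63037 mod 379 = 256.

256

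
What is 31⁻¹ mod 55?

gcd(55, 31) = 1  (55 = 1×31 + 24, 31 = 1×24 + 7, 24 = 3×7 + 3, 7 = 2×3 + 1, 3 = 3×1).
Back-substituting, 31×(16) + 55×(-9) = 1.
So 31×16 ≡ 1 (mod 55), and 16 mod 55 = 16.

16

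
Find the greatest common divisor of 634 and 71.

gcd(634, 71):
  634 = 8×71 + 66
  71 = 1×66 + 5
  66 = 13×5 + 1
  5 = 5×1
so gcd(634, 71) = 1.

1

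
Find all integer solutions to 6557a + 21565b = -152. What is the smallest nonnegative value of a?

15599

gcd(21565, 6557):
  21565 = 3×6557 + 1894
  6557 = 3×1894 + 875
  1894 = 2×875 + 144
  875 = 6×144 + 11
  144 = 13×11 + 1
  11 = 11×1
so gcd(21565, 6557) = 1.
1 divides -152, so solutions exist.
Back-substitute for Bézout coefficients:
  1 = 144 - 13×11
  ... = 6557×(-1947) + 21565×(592)
Scale by -152/1 = -152: (a₀, b₀) = (295944, -89984).
General solution: a = 295944 + 21565t, b = -89984 - 6557t for integer t.
a ≥ 0: smallest is 295944 mod 21565 = 15599 (at t = -13), with b = -4743.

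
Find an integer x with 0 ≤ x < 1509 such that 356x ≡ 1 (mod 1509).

gcd(1509, 356) = 1  (1509 = 4×356 + 85, 356 = 4×85 + 16, 85 = 5×16 + 5, 16 = 3×5 + 1, 5 = 5×1).
Back-substituting, 356×(284) + 1509×(-67) = 1.
So 356×284 ≡ 1 (mod 1509), and 284 mod 1509 = 284.

284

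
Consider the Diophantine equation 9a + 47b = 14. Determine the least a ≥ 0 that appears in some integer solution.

gcd(47, 9):
  47 = 5×9 + 2
  9 = 4×2 + 1
  2 = 2×1
so gcd(47, 9) = 1.
1 divides 14, so solutions exist.
Back-substitute for Bézout coefficients:
  1 = 9 - 4×2
  ... = 9×(21) + 47×(-4)
Scale by 14/1 = 14: (a₀, b₀) = (294, -56).
General solution: a = 294 + 47t, b = -56 - 9t for integer t.
a ≥ 0: smallest is 294 mod 47 = 12 (at t = -6), with b = -2.

12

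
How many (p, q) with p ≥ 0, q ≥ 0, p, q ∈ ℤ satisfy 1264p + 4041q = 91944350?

18

gcd(4041, 1264) = 1  (4041 = 3*1264 + 249, 1264 = 5*249 + 19, 249 = 13*19 + 2, 19 = 9*2 + 1, 2 = 2*1).
Back-substituting, 1264*(1915) + 4041*(-599) = 1.
Scale by 91944350: one solution is (176073430250, -55074665650). Reduce p mod 4041: (623, 22558).
General: p = 623 + 4041t, q = 22558 - 1264t.
p ≥ 0 ⇒ t ≥ 0; q ≥ 0 ⇒ t ≤ 17. So t ∈ [0, 17]: 18 solutions.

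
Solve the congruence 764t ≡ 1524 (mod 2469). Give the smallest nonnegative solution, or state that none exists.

gcd(2469, 764):
  2469 = 3×764 + 177
  764 = 4×177 + 56
  177 = 3×56 + 9
  56 = 6×9 + 2
  9 = 4×2 + 1
  2 = 2×1
so gcd(2469, 764) = 1.
1 divides 1524, so solutions exist.
Back-substitute for Bézout coefficients:
  1 = 9 - 4×2
  ... = 764×(-1102) + 2469×(341)
So 764×(-1102) ≡ 1 (mod 2469); multiply by 1524: t ≡ -1679448 (mod 2469).
Smallest nonnegative: t = -1679448 mod 2469 = 1941.

1941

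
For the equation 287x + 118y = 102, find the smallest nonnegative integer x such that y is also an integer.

2

gcd(287, 118) = 1  (287 = 2*118 + 51, 118 = 2*51 + 16, 51 = 3*16 + 3, 16 = 5*3 + 1, 3 = 3*1).
1 divides 102, so solutions exist.
Back-substituting, 287*(-37) + 118*(90) = 1.
Scale by 102/1 = 102: (x₀, y₀) = (-3774, 9180).
General solution: x = -3774 + 118t, y = 9180 - 287t for integer t.
x ≥ 0: smallest is -3774 mod 118 = 2 (at t = 32), with y = -4.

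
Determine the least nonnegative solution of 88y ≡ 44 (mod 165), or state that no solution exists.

8

gcd(165, 88) = 11  (165 = 1×88 + 77, 88 = 1×77 + 11, 77 = 7×11).
11 divides 44, so solutions exist.
Back-substituting, 88×(2) + 165×(-1) = 11.
So 88×(2) ≡ 11 (mod 165); multiply by 4: y ≡ 8 (mod 15).
Smallest nonnegative: y = 8 mod 15 = 8.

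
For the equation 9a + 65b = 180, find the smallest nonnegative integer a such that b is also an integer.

gcd(65, 9):
  65 = 7·9 + 2
  9 = 4·2 + 1
  2 = 2·1
so gcd(65, 9) = 1.
1 divides 180, so solutions exist.
Back-substitute for Bézout coefficients:
  1 = 9 - 4·2
  ... = 9·(29) + 65·(-4)
Scale by 180/1 = 180: (a₀, b₀) = (5220, -720).
General solution: a = 5220 + 65t, b = -720 - 9t for integer t.
a ≥ 0: smallest is 5220 mod 65 = 20 (at t = -80), with b = 0.

20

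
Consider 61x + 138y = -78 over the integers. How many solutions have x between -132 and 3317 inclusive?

gcd(138, 61) = 1.
By Bézout, 61*(43) + 138*(-19) = 1.
Particular solution: (96, -43).
General solution: x = 96 + 138t, y = -43 - 61t for integer t.
-132 ≤ 96 + 138t ≤ 3317 gives t ∈ [-1, 23], which is 25 values.

25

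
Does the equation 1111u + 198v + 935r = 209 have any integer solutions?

gcd(1111, 198) = 11.
gcd(11, 935) = 11.
11 divides 209, so integer solutions exist.

yes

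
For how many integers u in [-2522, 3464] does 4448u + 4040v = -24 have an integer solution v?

gcd(4448, 4040):
  4448 = 1*4040 + 408
  4040 = 9*408 + 368
  408 = 1*368 + 40
  368 = 9*40 + 8
  40 = 5*8
so gcd(4448, 4040) = 8.
Back-substitute for Bézout coefficients:
  8 = 368 - 9*40
  ... = 4448*(-99) + 4040*(109)
Scale by -3: particular solution (297, -327); reduce u mod 505: (297, -327).
General solution: u = 297 + 505t, v = -327 - 556t for integer t.
-2522 ≤ 297 + 505t ≤ 3464 gives t ∈ [-5, 6], which is 12 values.

12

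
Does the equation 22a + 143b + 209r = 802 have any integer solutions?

gcd(143, 22) = 11  (143 = 6·22 + 11, 22 = 2·11).
gcd(11, 209) = 11.
11 does not divide 802 (remainder 10), so no integer solutions.

no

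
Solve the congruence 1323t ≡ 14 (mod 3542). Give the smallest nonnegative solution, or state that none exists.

gcd(3542, 1323) = 7.
7 divides 14, so solutions exist.
By Bézout, 1323*(83) + 3542*(-31) = 7.
So 1323*(83) ≡ 7 (mod 3542); multiply by 2: t ≡ 166 (mod 506).
Smallest nonnegative: t = 166 mod 506 = 166.

166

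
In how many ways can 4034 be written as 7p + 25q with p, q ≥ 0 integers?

gcd(25, 7):
  25 = 3*7 + 4
  7 = 1*4 + 3
  4 = 1*3 + 1
  3 = 3*1
so gcd(25, 7) = 1.
Back-substitute for Bézout coefficients:
  1 = 4 - 1*3
  ... = 7*(-7) + 25*(2)
Scale by 4034: one solution is (-28238, 8068). Reduce p mod 25: (12, 158).
General: p = 12 + 25t, q = 158 - 7t.
p ≥ 0 ⇒ t ≥ 0; q ≥ 0 ⇒ t ≤ 22. So t ∈ [0, 22]: 23 solutions.

23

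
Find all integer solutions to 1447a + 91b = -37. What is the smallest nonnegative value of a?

gcd(1447, 91) = 1  (1447 = 15·91 + 82, 91 = 1·82 + 9, 82 = 9·9 + 1, 9 = 9·1).
1 divides -37, so solutions exist.
Back-substituting, 1447·(10) + 91·(-159) = 1.
Scale by -37/1 = -37: (a₀, b₀) = (-370, 5883).
General solution: a = -370 + 91t, b = 5883 - 1447t for integer t.
a ≥ 0: smallest is -370 mod 91 = 85 (at t = 5), with b = -1352.

85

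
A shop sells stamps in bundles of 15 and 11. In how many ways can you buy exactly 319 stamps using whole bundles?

Need nonnegative integers with 15j + 11k = 319.
gcd(15, 11) = 1, and 15·(3) + 11·(-4) = 1.
So (j₀, k₀) = (957, -1276); general j = 957 + 11t, k = -1276 - 15t.
j ≥ 0 ⇒ t ≥ -87; k ≥ 0 ⇒ t ≤ -86. That's 2 values of t.

2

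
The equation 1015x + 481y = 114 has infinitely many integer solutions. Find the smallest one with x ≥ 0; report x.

gcd(1015, 481) = 1  (1015 = 2×481 + 53, 481 = 9×53 + 4, 53 = 13×4 + 1, 4 = 4×1).
1 divides 114, so solutions exist.
Back-substituting, 1015×(118) + 481×(-249) = 1.
Scale by 114/1 = 114: (x₀, y₀) = (13452, -28386).
General solution: x = 13452 + 481t, y = -28386 - 1015t for integer t.
x ≥ 0: smallest is 13452 mod 481 = 465 (at t = -27), with y = -981.

465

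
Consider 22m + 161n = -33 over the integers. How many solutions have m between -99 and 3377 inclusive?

gcd(161, 22) = 1  (161 = 7*22 + 7, 22 = 3*7 + 1, 7 = 7*1).
Back-substituting, 22*(22) + 161*(-3) = 1.
Scale by -33: particular solution (-726, 99); reduce m mod 161: (79, -11).
General solution: m = 79 + 161t, n = -11 - 22t for integer t.
-99 ≤ 79 + 161t ≤ 3377 gives t ∈ [-1, 20], which is 22 values.

22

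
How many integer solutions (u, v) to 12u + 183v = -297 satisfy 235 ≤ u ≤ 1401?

19

gcd(183, 12):
  183 = 15×12 + 3
  12 = 4×3
so gcd(183, 12) = 3.
Back-substitute for Bézout coefficients:
  3 = 183 - 15×12
  ... = 12×(-15) + 183×(1)
Scale by -99: particular solution (1485, -99); reduce u mod 61: (21, -3).
General solution: u = 21 + 61t, v = -3 - 4t for integer t.
235 ≤ 21 + 61t ≤ 1401 gives t ∈ [4, 22], which is 19 values.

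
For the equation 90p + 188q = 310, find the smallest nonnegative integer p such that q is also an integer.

87

gcd(188, 90) = 2  (188 = 2×90 + 8, 90 = 11×8 + 2, 8 = 4×2).
2 divides 310, so solutions exist.
Back-substituting, 90×(23) + 188×(-11) = 2.
Scale by 310/2 = 155: (p₀, q₀) = (3565, -1705).
General solution: p = 3565 + 94t, q = -1705 - 45t for integer t.
p ≥ 0: smallest is 3565 mod 94 = 87 (at t = -37), with q = -40.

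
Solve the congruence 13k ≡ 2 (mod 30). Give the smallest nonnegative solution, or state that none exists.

14

gcd(30, 13):
  30 = 2×13 + 4
  13 = 3×4 + 1
  4 = 4×1
so gcd(30, 13) = 1.
1 divides 2, so solutions exist.
Back-substitute for Bézout coefficients:
  1 = 13 - 3×4
  ... = 13×(7) + 30×(-3)
So 13×(7) ≡ 1 (mod 30); multiply by 2: k ≡ 14 (mod 30).
Smallest nonnegative: k = 14 mod 30 = 14.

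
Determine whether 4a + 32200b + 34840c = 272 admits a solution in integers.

gcd(32200, 4) = 4  (32200 = 8050*4).
gcd(4, 34840) = 4.
4 divides 272, so integer solutions exist.

yes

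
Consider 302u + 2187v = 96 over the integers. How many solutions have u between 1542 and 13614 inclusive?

6

gcd(2187, 302) = 1  (2187 = 7*302 + 73, 302 = 4*73 + 10, 73 = 7*10 + 3, 10 = 3*3 + 1, 3 = 3*1).
Back-substituting, 302*(659) + 2187*(-91) = 1.
Scale by 96: particular solution (63264, -8736); reduce u mod 2187: (2028, -280).
General solution: u = 2028 + 2187t, v = -280 - 302t for integer t.
1542 ≤ 2028 + 2187t ≤ 13614 gives t ∈ [0, 5], which is 6 values.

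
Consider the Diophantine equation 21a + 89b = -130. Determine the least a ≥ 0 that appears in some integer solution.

gcd(89, 21):
  89 = 4×21 + 5
  21 = 4×5 + 1
  5 = 5×1
so gcd(89, 21) = 1.
1 divides -130, so solutions exist.
Back-substitute for Bézout coefficients:
  1 = 21 - 4×5
  ... = 21×(17) + 89×(-4)
Scale by -130/1 = -130: (a₀, b₀) = (-2210, 520).
General solution: a = -2210 + 89t, b = 520 - 21t for integer t.
a ≥ 0: smallest is -2210 mod 89 = 15 (at t = 25), with b = -5.

15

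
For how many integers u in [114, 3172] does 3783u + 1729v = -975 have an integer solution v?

gcd(3783, 1729) = 13  (3783 = 2·1729 + 325, 1729 = 5·325 + 104, 325 = 3·104 + 13, 104 = 8·13).
Back-substituting, 3783·(16) + 1729·(-35) = 13.
Scale by -75: particular solution (-1200, 2625); reduce u mod 133: (130, -285).
General solution: u = 130 + 133t, v = -285 - 291t for integer t.
114 ≤ 130 + 133t ≤ 3172 gives t ∈ [0, 22], which is 23 values.

23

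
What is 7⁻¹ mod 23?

gcd(23, 7):
  23 = 3×7 + 2
  7 = 3×2 + 1
  2 = 2×1
so gcd(23, 7) = 1.
Back-substitute for Bézout coefficients:
  1 = 7 - 3×2
  ... = 7×(10) + 23×(-3)
So 7×10 ≡ 1 (mod 23), and 10 mod 23 = 10.

10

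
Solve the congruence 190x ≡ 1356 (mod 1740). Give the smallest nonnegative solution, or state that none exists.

no solution

gcd(1740, 190) = 10  (1740 = 9·190 + 30, 190 = 6·30 + 10, 30 = 3·10).
10 does not divide 1356, so the congruence has no solution.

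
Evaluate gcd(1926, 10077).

3

gcd(10077, 1926) = 3  (10077 = 5·1926 + 447, 1926 = 4·447 + 138, 447 = 3·138 + 33, 138 = 4·33 + 6, 33 = 5·6 + 3, 6 = 2·3).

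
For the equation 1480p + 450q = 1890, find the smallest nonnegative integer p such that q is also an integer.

18

gcd(1480, 450) = 10.
10 divides 1890, so solutions exist.
By Bézout, 1480*(7) + 450*(-23) = 10.
Scale by 1890/10 = 189: (p₀, q₀) = (1323, -4347).
General solution: p = 1323 + 45t, q = -4347 - 148t for integer t.
p ≥ 0: smallest is 1323 mod 45 = 18 (at t = -29), with q = -55.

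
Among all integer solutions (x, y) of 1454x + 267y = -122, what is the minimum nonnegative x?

gcd(1454, 267):
  1454 = 5·267 + 119
  267 = 2·119 + 29
  119 = 4·29 + 3
  29 = 9·3 + 2
  3 = 1·2 + 1
  2 = 2·1
so gcd(1454, 267) = 1.
1 divides -122, so solutions exist.
Back-substitute for Bézout coefficients:
  1 = 3 - 1·2
  ... = 1454·(92) + 267·(-501)
Scale by -122/1 = -122: (x₀, y₀) = (-11224, 61122).
General solution: x = -11224 + 267t, y = 61122 - 1454t for integer t.
x ≥ 0: smallest is -11224 mod 267 = 257 (at t = 43), with y = -1400.

257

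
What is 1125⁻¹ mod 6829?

2161

gcd(6829, 1125) = 1  (6829 = 6*1125 + 79, 1125 = 14*79 + 19, 79 = 4*19 + 3, 19 = 6*3 + 1, 3 = 3*1).
Back-substituting, 1125*(2161) + 6829*(-356) = 1.
So 1125*2161 ≡ 1 (mod 6829), and 2161 mod 6829 = 2161.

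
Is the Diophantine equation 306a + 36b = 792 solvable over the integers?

gcd(306, 36) = 18.
18 divides 792, so integer solutions exist.

yes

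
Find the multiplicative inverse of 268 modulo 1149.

gcd(1149, 268) = 1.
By Bézout, 268·(373) + 1149·(-87) = 1.
So 268·373 ≡ 1 (mod 1149), and 373 mod 1149 = 373.

373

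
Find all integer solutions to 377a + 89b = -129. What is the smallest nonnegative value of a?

gcd(377, 89):
  377 = 4·89 + 21
  89 = 4·21 + 5
  21 = 4·5 + 1
  5 = 5·1
so gcd(377, 89) = 1.
1 divides -129, so solutions exist.
Back-substitute for Bézout coefficients:
  1 = 21 - 4·5
  ... = 377·(17) + 89·(-72)
Scale by -129/1 = -129: (a₀, b₀) = (-2193, 9288).
General solution: a = -2193 + 89t, b = 9288 - 377t for integer t.
a ≥ 0: smallest is -2193 mod 89 = 32 (at t = 25), with b = -137.

32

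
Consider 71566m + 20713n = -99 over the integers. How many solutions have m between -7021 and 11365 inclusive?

gcd(71566, 20713) = 11  (71566 = 3*20713 + 9427, 20713 = 2*9427 + 1859, 9427 = 5*1859 + 132, 1859 = 14*132 + 11, 132 = 12*11).
Back-substituting, 71566*(-156) + 20713*(539) = 11.
Scale by -9: particular solution (1404, -4851); reduce m mod 1883: (1404, -4851).
General solution: m = 1404 + 1883t, n = -4851 - 6506t for integer t.
-7021 ≤ 1404 + 1883t ≤ 11365 gives t ∈ [-4, 5], which is 10 values.

10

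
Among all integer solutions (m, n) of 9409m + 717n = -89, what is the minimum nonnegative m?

496

gcd(9409, 717):
  9409 = 13*717 + 88
  717 = 8*88 + 13
  88 = 6*13 + 10
  13 = 1*10 + 3
  10 = 3*3 + 1
  3 = 3*1
so gcd(9409, 717) = 1.
1 divides -89, so solutions exist.
Back-substitute for Bézout coefficients:
  1 = 10 - 3*3
  ... = 9409*(220) + 717*(-2887)
Scale by -89/1 = -89: (m₀, n₀) = (-19580, 256943).
General solution: m = -19580 + 717t, n = 256943 - 9409t for integer t.
m ≥ 0: smallest is -19580 mod 717 = 496 (at t = 28), with n = -6509.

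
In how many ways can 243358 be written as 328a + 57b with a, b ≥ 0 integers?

gcd(328, 57) = 1.
By Bézout, 328×(4) + 57×(-23) = 1.
One solution: (43, 4022).
General: a = 43 + 57t, b = 4022 - 328t.
a ≥ 0 ⇒ t ≥ 0; b ≥ 0 ⇒ t ≤ 12. So t ∈ [0, 12]: 13 solutions.

13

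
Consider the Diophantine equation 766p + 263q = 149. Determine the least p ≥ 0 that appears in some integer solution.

85

gcd(766, 263):
  766 = 2·263 + 240
  263 = 1·240 + 23
  240 = 10·23 + 10
  23 = 2·10 + 3
  10 = 3·3 + 1
  3 = 3·1
so gcd(766, 263) = 1.
1 divides 149, so solutions exist.
Back-substitute for Bézout coefficients:
  1 = 10 - 3·3
  ... = 766·(80) + 263·(-233)
Scale by 149/1 = 149: (p₀, q₀) = (11920, -34717).
General solution: p = 11920 + 263t, q = -34717 - 766t for integer t.
p ≥ 0: smallest is 11920 mod 263 = 85 (at t = -45), with q = -247.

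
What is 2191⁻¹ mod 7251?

6235

gcd(7251, 2191) = 1.
By Bézout, 2191×(-1016) + 7251×(307) = 1.
So 2191×-1016 ≡ 1 (mod 7251), and -1016 mod 7251 = 6235.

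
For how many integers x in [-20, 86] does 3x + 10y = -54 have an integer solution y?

11

gcd(10, 3):
  10 = 3·3 + 1
  3 = 3·1
so gcd(10, 3) = 1.
Back-substitute for Bézout coefficients:
  1 = 10 - 3·3
  ... = 3·(-3) + 10·(1)
Scale by -54: particular solution (162, -54); reduce x mod 10: (2, -6).
General solution: x = 2 + 10t, y = -6 - 3t for integer t.
-20 ≤ 2 + 10t ≤ 86 gives t ∈ [-2, 8], which is 11 values.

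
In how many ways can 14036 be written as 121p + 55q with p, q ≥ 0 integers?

gcd(121, 55) = 11  (121 = 2×55 + 11, 55 = 5×11).
Back-substituting, 121×(1) + 55×(-2) = 11.
Scale by 1276: one solution is (1276, -2552). Reduce p mod 5: (1, 253).
General: p = 1 + 5t, q = 253 - 11t.
p ≥ 0 ⇒ t ≥ 0; q ≥ 0 ⇒ t ≤ 23. So t ∈ [0, 23]: 24 solutions.

24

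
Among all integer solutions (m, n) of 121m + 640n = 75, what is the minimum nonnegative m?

gcd(640, 121):
  640 = 5×121 + 35
  121 = 3×35 + 16
  35 = 2×16 + 3
  16 = 5×3 + 1
  3 = 3×1
so gcd(640, 121) = 1.
1 divides 75, so solutions exist.
Back-substitute for Bézout coefficients:
  1 = 16 - 5×3
  ... = 121×(201) + 640×(-38)
Scale by 75/1 = 75: (m₀, n₀) = (15075, -2850).
General solution: m = 15075 + 640t, n = -2850 - 121t for integer t.
m ≥ 0: smallest is 15075 mod 640 = 355 (at t = -23), with n = -67.

355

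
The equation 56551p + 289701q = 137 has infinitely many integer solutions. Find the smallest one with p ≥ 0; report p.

gcd(289701, 56551) = 1.
1 divides 137, so solutions exist.
By Bézout, 56551·(-35660) + 289701·(6961) = 1.
Scale by 137/1 = 137: (p₀, q₀) = (-4885420, 953657).
General solution: p = -4885420 + 289701t, q = 953657 - 56551t for integer t.
p ≥ 0: smallest is -4885420 mod 289701 = 39497 (at t = 17), with q = -7710.

39497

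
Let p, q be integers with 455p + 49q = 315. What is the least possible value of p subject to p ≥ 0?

gcd(455, 49) = 7  (455 = 9×49 + 14, 49 = 3×14 + 7, 14 = 2×7).
7 divides 315, so solutions exist.
Back-substituting, 455×(-3) + 49×(28) = 7.
Scale by 315/7 = 45: (p₀, q₀) = (-135, 1260).
General solution: p = -135 + 7t, q = 1260 - 65t for integer t.
p ≥ 0: smallest is -135 mod 7 = 5 (at t = 20), with q = -40.

5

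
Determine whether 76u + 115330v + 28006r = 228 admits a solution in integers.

yes

gcd(115330, 76) = 38.
gcd(38, 28006) = 38.
38 divides 228, so integer solutions exist.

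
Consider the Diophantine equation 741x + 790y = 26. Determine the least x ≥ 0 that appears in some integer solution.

596

gcd(790, 741):
  790 = 1×741 + 49
  741 = 15×49 + 6
  49 = 8×6 + 1
  6 = 6×1
so gcd(790, 741) = 1.
1 divides 26, so solutions exist.
Back-substitute for Bézout coefficients:
  1 = 49 - 8×6
  ... = 741×(-129) + 790×(121)
Scale by 26/1 = 26: (x₀, y₀) = (-3354, 3146).
General solution: x = -3354 + 790t, y = 3146 - 741t for integer t.
x ≥ 0: smallest is -3354 mod 790 = 596 (at t = 5), with y = -559.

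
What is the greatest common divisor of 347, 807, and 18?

1

gcd(807, 347) = 1.
gcd(1, 18) = 1.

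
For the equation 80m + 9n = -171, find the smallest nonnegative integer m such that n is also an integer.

0

gcd(80, 9):
  80 = 8*9 + 8
  9 = 1*8 + 1
  8 = 8*1
so gcd(80, 9) = 1.
1 divides -171, so solutions exist.
Back-substitute for Bézout coefficients:
  1 = 9 - 1*8
  ... = 80*(-1) + 9*(9)
Scale by -171/1 = -171: (m₀, n₀) = (171, -1539).
General solution: m = 171 + 9t, n = -1539 - 80t for integer t.
m ≥ 0: smallest is 171 mod 9 = 0 (at t = -19), with n = -19.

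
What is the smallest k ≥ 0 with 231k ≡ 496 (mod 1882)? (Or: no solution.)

1876

gcd(1882, 231):
  1882 = 8*231 + 34
  231 = 6*34 + 27
  34 = 1*27 + 7
  27 = 3*7 + 6
  7 = 1*6 + 1
  6 = 6*1
so gcd(1882, 231) = 1.
1 divides 496, so solutions exist.
Back-substitute for Bézout coefficients:
  1 = 7 - 1*6
  ... = 231*(-277) + 1882*(34)
So 231*(-277) ≡ 1 (mod 1882); multiply by 496: k ≡ -137392 (mod 1882).
Smallest nonnegative: k = -137392 mod 1882 = 1876.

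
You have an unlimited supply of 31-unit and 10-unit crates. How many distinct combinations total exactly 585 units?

2

Need nonnegative integers with 31j + 10k = 585.
gcd(31, 10) = 1, and 31·(1) + 10·(-3) = 1.
So (j₀, k₀) = (585, -1755); general j = 585 + 10t, k = -1755 - 31t.
j ≥ 0 ⇒ t ≥ -58; k ≥ 0 ⇒ t ≤ -57. That's 2 values of t.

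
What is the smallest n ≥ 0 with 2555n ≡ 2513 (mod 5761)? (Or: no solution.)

479

gcd(5761, 2555) = 7  (5761 = 2·2555 + 651, 2555 = 3·651 + 602, 651 = 1·602 + 49, 602 = 12·49 + 14, 49 = 3·14 + 7, 14 = 2·7).
7 divides 2513, so solutions exist.
Back-substituting, 2555·(-354) + 5761·(157) = 7.
So 2555·(-354) ≡ 7 (mod 5761); multiply by 359: n ≡ -127086 (mod 823).
Smallest nonnegative: n = -127086 mod 823 = 479.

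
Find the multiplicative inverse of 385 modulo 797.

gcd(797, 385):
  797 = 2×385 + 27
  385 = 14×27 + 7
  27 = 3×7 + 6
  7 = 1×6 + 1
  6 = 6×1
so gcd(797, 385) = 1.
Back-substitute for Bézout coefficients:
  1 = 7 - 1×6
  ... = 385×(118) + 797×(-57)
So 385×118 ≡ 1 (mod 797), and 118 mod 797 = 118.

118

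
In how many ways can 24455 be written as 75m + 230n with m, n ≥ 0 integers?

gcd(230, 75):
  230 = 3*75 + 5
  75 = 15*5
so gcd(230, 75) = 5.
Back-substitute for Bézout coefficients:
  5 = 230 - 3*75
  ... = 75*(-3) + 230*(1)
Scale by 4891: one solution is (-14673, 4891). Reduce m mod 46: (1, 106).
General: m = 1 + 46t, n = 106 - 15t.
m ≥ 0 ⇒ t ≥ 0; n ≥ 0 ⇒ t ≤ 7. So t ∈ [0, 7]: 8 solutions.

8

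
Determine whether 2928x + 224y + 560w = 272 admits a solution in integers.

yes

gcd(2928, 224):
  2928 = 13·224 + 16
  224 = 14·16
so gcd(2928, 224) = 16.
gcd(16, 560) = 16.
16 divides 272, so integer solutions exist.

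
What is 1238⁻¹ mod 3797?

gcd(3797, 1238) = 1.
By Bézout, 1238×(-549) + 3797×(179) = 1.
So 1238×-549 ≡ 1 (mod 3797), and -549 mod 3797 = 3248.

3248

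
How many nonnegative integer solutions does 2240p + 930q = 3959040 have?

19

gcd(2240, 930) = 10  (2240 = 2×930 + 380, 930 = 2×380 + 170, 380 = 2×170 + 40, 170 = 4×40 + 10, 40 = 4×10).
Back-substituting, 2240×(-22) + 930×(53) = 10.
Scale by 395904: one solution is (-8709888, 20982912). Reduce p mod 93: (27, 4192).
General: p = 27 + 93t, q = 4192 - 224t.
p ≥ 0 ⇒ t ≥ 0; q ≥ 0 ⇒ t ≤ 18. So t ∈ [0, 18]: 19 solutions.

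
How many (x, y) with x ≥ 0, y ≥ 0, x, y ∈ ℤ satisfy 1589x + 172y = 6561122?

gcd(1589, 172) = 1  (1589 = 9×172 + 41, 172 = 4×41 + 8, 41 = 5×8 + 1, 8 = 8×1).
Back-substituting, 1589×(21) + 172×(-194) = 1.
Scale by 6561122: one solution is (137783562, -1272857668). Reduce x mod 172: (38, 37795).
General: x = 38 + 172t, y = 37795 - 1589t.
x ≥ 0 ⇒ t ≥ 0; y ≥ 0 ⇒ t ≤ 23. So t ∈ [0, 23]: 24 solutions.

24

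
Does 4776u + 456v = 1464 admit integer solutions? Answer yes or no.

yes

gcd(4776, 456) = 24  (4776 = 10×456 + 216, 456 = 2×216 + 24, 216 = 9×24).
24 divides 1464, so integer solutions exist.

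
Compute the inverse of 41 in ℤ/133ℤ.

gcd(133, 41):
  133 = 3·41 + 10
  41 = 4·10 + 1
  10 = 10·1
so gcd(133, 41) = 1.
Back-substitute for Bézout coefficients:
  1 = 41 - 4·10
  ... = 41·(13) + 133·(-4)
So 41·13 ≡ 1 (mod 133), and 13 mod 133 = 13.

13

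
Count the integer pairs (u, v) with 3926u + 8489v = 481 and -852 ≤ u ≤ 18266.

29

gcd(8489, 3926):
  8489 = 2*3926 + 637
  3926 = 6*637 + 104
  637 = 6*104 + 13
  104 = 8*13
so gcd(8489, 3926) = 13.
Back-substitute for Bézout coefficients:
  13 = 637 - 6*104
  ... = 3926*(-80) + 8489*(37)
Scale by 37: particular solution (-2960, 1369); reduce u mod 653: (305, -141).
General solution: u = 305 + 653t, v = -141 - 302t for integer t.
-852 ≤ 305 + 653t ≤ 18266 gives t ∈ [-1, 27], which is 29 values.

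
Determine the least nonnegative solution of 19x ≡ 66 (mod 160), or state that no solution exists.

gcd(160, 19):
  160 = 8*19 + 8
  19 = 2*8 + 3
  8 = 2*3 + 2
  3 = 1*2 + 1
  2 = 2*1
so gcd(160, 19) = 1.
1 divides 66, so solutions exist.
Back-substitute for Bézout coefficients:
  1 = 3 - 1*2
  ... = 19*(59) + 160*(-7)
So 19*(59) ≡ 1 (mod 160); multiply by 66: x ≡ 3894 (mod 160).
Smallest nonnegative: x = 3894 mod 160 = 54.

54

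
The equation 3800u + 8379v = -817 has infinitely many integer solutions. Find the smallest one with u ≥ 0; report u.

gcd(8379, 3800) = 19.
19 divides -817, so solutions exist.
By Bézout, 3800*(86) + 8379*(-39) = 19.
Scale by -817/19 = -43: (u₀, v₀) = (-3698, 1677).
General solution: u = -3698 + 441t, v = 1677 - 200t for integer t.
u ≥ 0: smallest is -3698 mod 441 = 271 (at t = 9), with v = -123.

271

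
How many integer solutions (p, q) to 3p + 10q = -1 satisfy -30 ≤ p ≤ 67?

gcd(10, 3):
  10 = 3×3 + 1
  3 = 3×1
so gcd(10, 3) = 1.
Back-substitute for Bézout coefficients:
  1 = 10 - 3×3
  ... = 3×(-3) + 10×(1)
Scale by -1: particular solution (3, -1); reduce p mod 10: (3, -1).
General solution: p = 3 + 10t, q = -1 - 3t for integer t.
-30 ≤ 3 + 10t ≤ 67 gives t ∈ [-3, 6], which is 10 values.

10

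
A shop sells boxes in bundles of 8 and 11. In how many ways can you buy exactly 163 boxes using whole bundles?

2

Need nonnegative integers with 8j + 11k = 163.
gcd(8, 11) = 1, and 8·(-4) + 11·(3) = 1.
So (j₀, k₀) = (-652, 489); general j = -652 + 11t, k = 489 - 8t.
j ≥ 0 ⇒ t ≥ 60; k ≥ 0 ⇒ t ≤ 61. That's 2 values of t.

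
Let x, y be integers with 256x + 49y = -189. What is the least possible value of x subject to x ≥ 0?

14

gcd(256, 49) = 1.
1 divides -189, so solutions exist.
By Bézout, 256*(9) + 49*(-47) = 1.
Scale by -189/1 = -189: (x₀, y₀) = (-1701, 8883).
General solution: x = -1701 + 49t, y = 8883 - 256t for integer t.
x ≥ 0: smallest is -1701 mod 49 = 14 (at t = 35), with y = -77.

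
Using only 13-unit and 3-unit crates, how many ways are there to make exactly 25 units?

1

Need nonnegative integers with 13j + 3k = 25.
gcd(13, 3) = 1, and 13·(1) + 3·(-4) = 1.
So (j₀, k₀) = (25, -100); general j = 25 + 3t, k = -100 - 13t.
j ≥ 0 ⇒ t ≥ -8; k ≥ 0 ⇒ t ≤ -8. That's 1 value of t.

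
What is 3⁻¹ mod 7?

5

gcd(7, 3) = 1  (7 = 2×3 + 1, 3 = 3×1).
Back-substituting, 3×(-2) + 7×(1) = 1.
So 3×-2 ≡ 1 (mod 7), and -2 mod 7 = 5.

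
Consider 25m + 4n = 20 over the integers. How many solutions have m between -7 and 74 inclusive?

20

gcd(25, 4) = 1.
By Bézout, 25*(1) + 4*(-6) = 1.
Particular solution: (0, 5).
General solution: m = 0 + 4t, n = 5 - 25t for integer t.
-7 ≤ 0 + 4t ≤ 74 gives t ∈ [-1, 18], which is 20 values.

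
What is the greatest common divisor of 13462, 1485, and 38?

gcd(13462, 1485) = 1  (13462 = 9×1485 + 97, 1485 = 15×97 + 30, 97 = 3×30 + 7, 30 = 4×7 + 2, 7 = 3×2 + 1, 2 = 2×1).
gcd(1, 38) = 1.

1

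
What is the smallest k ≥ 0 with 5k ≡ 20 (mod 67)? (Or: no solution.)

4

gcd(67, 5) = 1.
1 divides 20, so solutions exist.
By Bézout, 5×(27) + 67×(-2) = 1.
So 5×(27) ≡ 1 (mod 67); multiply by 20: k ≡ 540 (mod 67).
Smallest nonnegative: k = 540 mod 67 = 4.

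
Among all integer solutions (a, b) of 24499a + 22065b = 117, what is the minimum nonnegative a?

gcd(24499, 22065) = 1.
1 divides 117, so solutions exist.
By Bézout, 24499·(1804) + 22065·(-2003) = 1.
Scale by 117/1 = 117: (a₀, b₀) = (211068, -234351).
General solution: a = 211068 + 22065t, b = -234351 - 24499t for integer t.
a ≥ 0: smallest is 211068 mod 22065 = 12483 (at t = -9), with b = -13860.

12483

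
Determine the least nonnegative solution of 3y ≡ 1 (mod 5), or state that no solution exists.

gcd(5, 3) = 1.
1 divides 1, so solutions exist.
By Bézout, 3*(2) + 5*(-1) = 1.
So 3*(2) ≡ 1 (mod 5); multiply by 1: y ≡ 2 (mod 5).
Smallest nonnegative: y = 2 mod 5 = 2.

2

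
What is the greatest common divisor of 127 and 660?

1

gcd(660, 127):
  660 = 5·127 + 25
  127 = 5·25 + 2
  25 = 12·2 + 1
  2 = 2·1
so gcd(660, 127) = 1.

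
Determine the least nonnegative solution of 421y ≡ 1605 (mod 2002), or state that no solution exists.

gcd(2002, 421) = 1  (2002 = 4*421 + 318, 421 = 1*318 + 103, 318 = 3*103 + 9, 103 = 11*9 + 4, 9 = 2*4 + 1, 4 = 4*1).
1 divides 1605, so solutions exist.
Back-substituting, 421*(-447) + 2002*(94) = 1.
So 421*(-447) ≡ 1 (mod 2002); multiply by 1605: y ≡ -717435 (mod 2002).
Smallest nonnegative: y = -717435 mod 2002 = 1283.

1283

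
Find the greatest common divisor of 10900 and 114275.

gcd(114275, 10900):
  114275 = 10·10900 + 5275
  10900 = 2·5275 + 350
  5275 = 15·350 + 25
  350 = 14·25
so gcd(114275, 10900) = 25.

25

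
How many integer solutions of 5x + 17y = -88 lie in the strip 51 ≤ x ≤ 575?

31

gcd(17, 5) = 1  (17 = 3*5 + 2, 5 = 2*2 + 1, 2 = 2*1).
Back-substituting, 5*(7) + 17*(-2) = 1.
Scale by -88: particular solution (-616, 176); reduce x mod 17: (13, -9).
General solution: x = 13 + 17t, y = -9 - 5t for integer t.
51 ≤ 13 + 17t ≤ 575 gives t ∈ [3, 33], which is 31 values.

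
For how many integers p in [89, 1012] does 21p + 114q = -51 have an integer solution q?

gcd(114, 21):
  114 = 5·21 + 9
  21 = 2·9 + 3
  9 = 3·3
so gcd(114, 21) = 3.
Back-substitute for Bézout coefficients:
  3 = 21 - 2·9
  ... = 21·(11) + 114·(-2)
Scale by -17: particular solution (-187, 34); reduce p mod 38: (3, -1).
General solution: p = 3 + 38t, q = -1 - 7t for integer t.
89 ≤ 3 + 38t ≤ 1012 gives t ∈ [3, 26], which is 24 values.

24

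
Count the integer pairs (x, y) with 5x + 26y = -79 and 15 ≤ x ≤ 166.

gcd(26, 5) = 1  (26 = 5·5 + 1, 5 = 5·1).
Back-substituting, 5·(-5) + 26·(1) = 1.
Scale by -79: particular solution (395, -79); reduce x mod 26: (5, -4).
General solution: x = 5 + 26t, y = -4 - 5t for integer t.
15 ≤ 5 + 26t ≤ 166 gives t ∈ [1, 6], which is 6 values.

6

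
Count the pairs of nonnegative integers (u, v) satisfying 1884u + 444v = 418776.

6

gcd(1884, 444):
  1884 = 4*444 + 108
  444 = 4*108 + 12
  108 = 9*12
so gcd(1884, 444) = 12.
Back-substitute for Bézout coefficients:
  12 = 444 - 4*108
  ... = 1884*(-4) + 444*(17)
Scale by 34898: one solution is (-139592, 593266). Reduce u mod 37: (9, 905).
General: u = 9 + 37t, v = 905 - 157t.
u ≥ 0 ⇒ t ≥ 0; v ≥ 0 ⇒ t ≤ 5. So t ∈ [0, 5]: 6 solutions.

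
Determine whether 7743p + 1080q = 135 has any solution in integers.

gcd(7743, 1080) = 3  (7743 = 7·1080 + 183, 1080 = 5·183 + 165, 183 = 1·165 + 18, 165 = 9·18 + 3, 18 = 6·3).
3 divides 135, so integer solutions exist.

yes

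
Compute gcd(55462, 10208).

22

gcd(55462, 10208):
  55462 = 5×10208 + 4422
  10208 = 2×4422 + 1364
  4422 = 3×1364 + 330
  1364 = 4×330 + 44
  330 = 7×44 + 22
  44 = 2×22
so gcd(55462, 10208) = 22.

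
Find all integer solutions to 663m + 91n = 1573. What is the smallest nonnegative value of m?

1

gcd(663, 91):
  663 = 7*91 + 26
  91 = 3*26 + 13
  26 = 2*13
so gcd(663, 91) = 13.
13 divides 1573, so solutions exist.
Back-substitute for Bézout coefficients:
  13 = 91 - 3*26
  ... = 663*(-3) + 91*(22)
Scale by 1573/13 = 121: (m₀, n₀) = (-363, 2662).
General solution: m = -363 + 7t, n = 2662 - 51t for integer t.
m ≥ 0: smallest is -363 mod 7 = 1 (at t = 52), with n = 10.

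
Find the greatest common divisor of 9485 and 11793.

gcd(11793, 9485) = 1  (11793 = 1×9485 + 2308, 9485 = 4×2308 + 253, 2308 = 9×253 + 31, 253 = 8×31 + 5, 31 = 6×5 + 1, 5 = 5×1).

1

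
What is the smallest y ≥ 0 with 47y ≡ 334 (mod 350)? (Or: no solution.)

22

gcd(350, 47):
  350 = 7×47 + 21
  47 = 2×21 + 5
  21 = 4×5 + 1
  5 = 5×1
so gcd(350, 47) = 1.
1 divides 334, so solutions exist.
Back-substitute for Bézout coefficients:
  1 = 21 - 4×5
  ... = 47×(-67) + 350×(9)
So 47×(-67) ≡ 1 (mod 350); multiply by 334: y ≡ -22378 (mod 350).
Smallest nonnegative: y = -22378 mod 350 = 22.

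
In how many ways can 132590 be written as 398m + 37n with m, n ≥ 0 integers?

gcd(398, 37) = 1  (398 = 10·37 + 28, 37 = 1·28 + 9, 28 = 3·9 + 1, 9 = 9·1).
Back-substituting, 398·(4) + 37·(-43) = 1.
Scale by 132590: one solution is (530360, -5701370). Reduce m mod 37: (2, 3562).
General: m = 2 + 37t, n = 3562 - 398t.
m ≥ 0 ⇒ t ≥ 0; n ≥ 0 ⇒ t ≤ 8. So t ∈ [0, 8]: 9 solutions.

9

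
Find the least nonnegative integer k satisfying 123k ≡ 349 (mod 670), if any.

gcd(670, 123) = 1.
1 divides 349, so solutions exist.
By Bézout, 123×(207) + 670×(-38) = 1.
So 123×(207) ≡ 1 (mod 670); multiply by 349: k ≡ 72243 (mod 670).
Smallest nonnegative: k = 72243 mod 670 = 553.

553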